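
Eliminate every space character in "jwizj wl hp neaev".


Input string: 'jwizj wl hp neaev'
Operation: remove all spaces
Words: 'jwizj', 'wl', 'hp', 'neaev'
Join without spaces: jwizjwlhpneaev


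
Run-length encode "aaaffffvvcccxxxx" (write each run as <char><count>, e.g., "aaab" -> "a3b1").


Input: 'aaaffffvvcccxxxx'
Operation: identify consecutive runs
Runs: 'aaa' -> a3, 'ffff' -> f4, 'vv' -> v2, 'ccc' -> c3, 'xxxx' -> x4
Encoded: a3f4v2c3x4


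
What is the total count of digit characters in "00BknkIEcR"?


Input string: '00BknkIEcR'
Operation: count digit characters (0-9)
Scan: '0'(digit), '0'(digit), 'B', 'k', 'n', 'k', 'I', 'E', 'c', 'R'
Digits found: 2
Result: 2


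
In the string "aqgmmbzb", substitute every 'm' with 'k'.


Input string: 'aqgmmbzb'
Operation: replace 'm' with 'k'
Positions of 'm': 3, 4
After replacement: aqgkkbzb


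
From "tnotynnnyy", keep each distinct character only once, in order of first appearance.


Input: 'tnotynnnyy'
Operation: keep first occurrence of each character
Scan: s[0]='t' new -> keep; s[1]='n' new -> keep; s[2]='o' new -> keep; s[3]='t' seen -> skip; s[4]='y' new -> keep; s[5]='n' seen -> skip; s[6]='n' seen -> skip; s[7]='n' seen -> skip; s[8]='y' seen -> skip; s[9]='y' seen -> skip
Result: tnoy


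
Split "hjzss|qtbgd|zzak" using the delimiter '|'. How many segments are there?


Input string: 'hjzss|qtbgd|zzak'
Delimiter: '|'
Split result: 'hjzss', 'qtbgd', 'zzak'
Number of parts: 3


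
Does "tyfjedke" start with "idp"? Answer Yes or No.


Input string: 'tyfjedke'
Prefix to check: 'idp'
First 3 characters of input: 'tyf'
Match: False
Result: No


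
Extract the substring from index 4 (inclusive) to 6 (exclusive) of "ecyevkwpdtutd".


Input string: 'ecyevkwpdtutd'
Operation: slice [4:6]
Extract characters: s[4]='v', s[5]='k'
Result: vk


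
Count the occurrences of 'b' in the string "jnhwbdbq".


Input string: 'jnhwbdbq'
Target character: 'b'
Scan each position: s[4]='b', s[6]='b'
Matches found at indices: 4, 6
Total: 2


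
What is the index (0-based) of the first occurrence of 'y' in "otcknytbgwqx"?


Input string: 'otcknytbgwqx'
Target: 'y'
Scanning left to right: s[0]='o', s[1]='t', s[2]='c', s[3]='k', s[4]='n', s[5]='y'
First match at index: 5


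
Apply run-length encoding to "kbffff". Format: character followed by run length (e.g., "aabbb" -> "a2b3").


Input: 'kbffff'
Operation: identify consecutive runs
Runs: 'k' -> k1, 'b' -> b1, 'ffff' -> f4
Encoded: k1b1f4


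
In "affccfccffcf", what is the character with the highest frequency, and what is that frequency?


Input: 'affccfccffcf'
Operation: tally each character
Counts: 'a':1, 'c':5, 'f':6
Maximum: 'f' appears 6 times


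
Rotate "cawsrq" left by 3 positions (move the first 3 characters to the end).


Input: 'cawsrq', shift = 3
Operation: split at index 3 and swap parts
Front part s[0:3] = 'caw'
Back part s[3:] = 'srq'
Rotated = back + front = 'srq' + 'caw'
Result: srqcaw


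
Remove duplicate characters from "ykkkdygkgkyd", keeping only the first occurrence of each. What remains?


Input: 'ykkkdygkgkyd'
Operation: keep first occurrence of each character
Scan: s[0]='y' new -> keep; s[1]='k' new -> keep; s[2]='k' seen -> skip; s[3]='k' seen -> skip; s[4]='d' new -> keep; s[5]='y' seen -> skip; s[6]='g' new -> keep; s[7]='k' seen -> skip; s[8]='g' seen -> skip; s[9]='k' seen -> skip; s[10]='y' seen -> skip; s[11]='d' seen -> skip
Result: ykdg


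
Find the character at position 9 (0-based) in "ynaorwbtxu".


Input string: 'ynaorwbtxu'
Operation: get character at index 9
Index mapping: s[0]='y', s[1]='n', s[2]='a', s[3]='o', s[4]='r', s[5]='w', s[6]='b', s[7]='t', s[8]='x', s[9]='u'
Result: 'u'


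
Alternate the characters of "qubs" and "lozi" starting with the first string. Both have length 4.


String 1: 'qubs'
String 2: 'lozi'
Operation: alternate characters
Pairs: 'q'+'l', 'u'+'o', 'b'+'z', 's'+'i'
Result: qluobzsi


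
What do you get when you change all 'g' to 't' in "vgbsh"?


Input string: 'vgbsh'
Operation: replace 'g' with 't'
Positions of 'g': 1
After replacement: vtbsh


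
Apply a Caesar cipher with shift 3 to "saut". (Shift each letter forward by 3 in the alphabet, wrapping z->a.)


Input: 'saut', shift = 3
Operation: for each letter, (position + 3) mod 26
Mapping: 's'(18+3=21)->'v', 'a'(0+3=3)->'d', 'u'(20+3=23)->'x', 't'(19+3=22)->'w'
Result: vdxw


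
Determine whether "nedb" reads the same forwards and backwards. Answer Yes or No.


Input string: 'nedb'
Reversed: 'bden'
Compare pairs: s[0]='n' vs s[3]='b' (mismatch), s[1]='e' vs s[2]='d' (mismatch)
Palindrome: No


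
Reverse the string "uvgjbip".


Input string: 'uvgjbip'
Operation: reverse character order
Original order: 'u' -> 'v' -> 'g' -> 'j' -> 'b' -> 'i' -> 'p'
Reversed order: 'p' -> 'i' -> 'b' -> 'j' -> 'g' -> 'v' -> 'u'
Result: pibjgvu


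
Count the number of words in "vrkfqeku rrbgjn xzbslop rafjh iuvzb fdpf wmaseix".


Input string: 'vrkfqeku rrbgjn xzbslop rafjh iuvzb fdpf wmaseix'
Operation: split by spaces
Words found: 'vrkfqeku', 'rrbgjn', 'xzbslop', 'rafjh', 'iuvzb', 'fdpf', 'wmaseix'
Word count: 7


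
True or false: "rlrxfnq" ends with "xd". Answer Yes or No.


Input string: 'rlrxfnq'
Suffix to check: 'xd'
Last 2 characters of input: 'nq'
Match: False
Result: No


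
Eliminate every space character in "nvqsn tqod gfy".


Input string: 'nvqsn tqod gfy'
Operation: remove all spaces
Words: 'nvqsn', 'tqod', 'gfy'
Join without spaces: nvqsntqodgfy


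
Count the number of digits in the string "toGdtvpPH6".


Input string: 'toGdtvpPH6'
Operation: count digit characters (0-9)
Scan: 't', 'o', 'G', 'd', 't', 'v', 'p', 'P', 'H', '6'(digit)
Digits found: 1
Result: 1


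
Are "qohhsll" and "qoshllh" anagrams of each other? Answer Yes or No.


String 1: 'qohhsll' -> sorted: 'hhlloqs'
String 2: 'qoshllh' -> sorted: 'hhlloqs'
Compare sorted forms: 'hhlloqs' == 'hhlloqs'
Anagram: Yes


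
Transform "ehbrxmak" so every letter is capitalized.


Input string: 'ehbrxmak'
Operation: convert each letter to uppercase
Mapping: 'e'->'E', 'h'->'H', 'b'->'B', 'r'->'R', 'x'->'X', 'm'->'M', 'a'->'A', 'k'->'K'
Result: EHBRXMAK


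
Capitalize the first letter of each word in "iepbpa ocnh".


Input string: 'iepbpa ocnh'
Operation: capitalize first letter of each word
Word transformations: 'iepbpa'->'Iepbpa', 'ocnh'->'Ocnh'
Result: Iepbpa Ocnh


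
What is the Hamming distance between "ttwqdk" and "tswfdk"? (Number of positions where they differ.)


String 1: 'ttwqdk'
String 2: 'tswfdk'
Compare each position: pos 0: 't'=='t', pos 1: 't'!='s', pos 2: 'w'=='w', pos 3: 'q'!='f', pos 4: 'd'=='d', pos 5: 'k'=='k'
Differing positions: 2
Hamming distance: 2


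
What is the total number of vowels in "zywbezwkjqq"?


Input string: 'zywbezwkjqq'
Operation: count vowels (a, e, i, o, u)
Scan: s[0]='z', s[1]='y', s[2]='w', s[3]='b', s[4]='e' (vowel), s[5]='z', s[6]='w', s[7]='k', s[8]='j', s[9]='q', s[10]='q'
Vowels found: 1
Result: 1


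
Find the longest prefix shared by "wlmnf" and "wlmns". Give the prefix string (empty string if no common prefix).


String 1: 'wlmnf'
String 2: 'wlmns'
Compare position by position:
pos 0: 'w' vs 'w' match
pos 1: 'l' vs 'l' match
pos 2: 'm' vs 'm' match
pos 3: 'n' vs 'n' match
pos 4: 'f' vs 's' differ -> stop
Longest common prefix: "wlmn" (length 4)


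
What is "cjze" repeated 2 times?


Input string: 'cjze'
Operation: repeat 2 times
Concatenation: 'cjze' + 'cjze'
Result: cjzecjze


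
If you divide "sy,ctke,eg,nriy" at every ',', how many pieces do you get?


Input string: 'sy,ctke,eg,nriy'
Delimiter: ','
Split result: 'sy', 'ctke', 'eg', 'nriy'
Number of parts: 4


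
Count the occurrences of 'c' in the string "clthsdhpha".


Input string: 'clthsdhpha'
Target character: 'c'
Scan each position: s[0]='c'
Matches found at indices: 0
Total: 1


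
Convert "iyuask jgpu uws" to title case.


Input string: 'iyuask jgpu uws'
Operation: capitalize first letter of each word
Word transformations: 'iyuask'->'Iyuask', 'jgpu'->'Jgpu', 'uws'->'Uws'
Result: Iyuask Jgpu Uws


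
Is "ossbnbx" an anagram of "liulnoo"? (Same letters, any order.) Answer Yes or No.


String 1: 'liulnoo' -> sorted: 'illnoou'
String 2: 'ossbnbx' -> sorted: 'bbnossx'
Compare sorted forms: 'illnoou' != 'bbnossx'
Anagram: No


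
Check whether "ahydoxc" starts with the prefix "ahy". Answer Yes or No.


Input string: 'ahydoxc'
Prefix to check: 'ahy'
First 3 characters of input: 'ahy'
Match: True
Result: Yes


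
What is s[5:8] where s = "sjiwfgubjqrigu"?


Input string: 'sjiwfgubjqrigu'
Operation: slice [5:8]
Extract characters: s[5]='g', s[6]='u', s[7]='b'
Result: gub


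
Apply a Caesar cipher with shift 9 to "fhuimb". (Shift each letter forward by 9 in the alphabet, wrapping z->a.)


Input: 'fhuimb', shift = 9
Operation: for each letter, (position + 9) mod 26
Mapping: 'f'(5+9=14)->'o', 'h'(7+9=16)->'q', 'u'(20+9=29, 29 mod 26=3)->'d', 'i'(8+9=17)->'r', 'm'(12+9=21)->'v', 'b'(1+9=10)->'k'
Result: oqdrvk


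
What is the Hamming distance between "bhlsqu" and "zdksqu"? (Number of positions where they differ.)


String 1: 'bhlsqu'
String 2: 'zdksqu'
Compare each position: pos 0: 'b'!='z', pos 1: 'h'!='d', pos 2: 'l'!='k', pos 3: 's'=='s', pos 4: 'q'=='q', pos 5: 'u'=='u'
Differing positions: 3
Hamming distance: 3


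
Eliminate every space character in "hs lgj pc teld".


Input string: 'hs lgj pc teld'
Operation: remove all spaces
Words: 'hs', 'lgj', 'pc', 'teld'
Join without spaces: hslgjpcteld


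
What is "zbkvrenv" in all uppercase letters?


Input string: 'zbkvrenv'
Operation: convert each letter to uppercase
Mapping: 'z'->'Z', 'b'->'B', 'k'->'K', 'v'->'V', 'r'->'R', 'e'->'E', 'n'->'N', 'v'->'V'
Result: ZBKVRENV


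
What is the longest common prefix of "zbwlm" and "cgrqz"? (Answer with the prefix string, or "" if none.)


String 1: 'zbwlm'
String 2: 'cgrqz'
Compare position by position:
pos 0: 'z' vs 'c' differ -> stop
Longest common prefix: "" (length 0)


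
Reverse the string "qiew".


Input string: 'qiew'
Operation: reverse character order
Original order: 'q' -> 'i' -> 'e' -> 'w'
Reversed order: 'w' -> 'e' -> 'i' -> 'q'
Result: weiq


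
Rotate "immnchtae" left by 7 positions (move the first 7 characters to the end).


Input: 'immnchtae', shift = 7
Operation: split at index 7 and swap parts
Front part s[0:7] = 'immncht'
Back part s[7:] = 'ae'
Rotated = back + front = 'ae' + 'immncht'
Result: aeimmncht


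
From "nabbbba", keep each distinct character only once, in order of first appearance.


Input: 'nabbbba'
Operation: keep first occurrence of each character
Scan: s[0]='n' new -> keep; s[1]='a' new -> keep; s[2]='b' new -> keep; s[3]='b' seen -> skip; s[4]='b' seen -> skip; s[5]='b' seen -> skip; s[6]='a' seen -> skip
Result: nab


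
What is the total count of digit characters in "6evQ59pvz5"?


Input string: '6evQ59pvz5'
Operation: count digit characters (0-9)
Scan: '6'(digit), 'e', 'v', 'Q', '5'(digit), '9'(digit), 'p', 'v', 'z', '5'(digit)
Digits found: 4
Result: 4


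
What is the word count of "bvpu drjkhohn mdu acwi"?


Input string: 'bvpu drjkhohn mdu acwi'
Operation: split by spaces
Words found: 'bvpu', 'drjkhohn', 'mdu', 'acwi'
Word count: 4


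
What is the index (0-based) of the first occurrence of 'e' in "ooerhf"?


Input string: 'ooerhf'
Target: 'e'
Scanning left to right: s[0]='o', s[1]='o', s[2]='e'
First match at index: 2


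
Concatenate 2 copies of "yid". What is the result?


Input string: 'yid'
Operation: repeat 2 times
Concatenation: 'yid' + 'yid'
Result: yidyid


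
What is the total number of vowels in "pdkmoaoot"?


Input string: 'pdkmoaoot'
Operation: count vowels (a, e, i, o, u)
Scan: s[0]='p', s[1]='d', s[2]='k', s[3]='m', s[4]='o' (vowel), s[5]='a' (vowel), s[6]='o' (vowel), s[7]='o' (vowel), s[8]='t'
Vowels found: 4
Result: 4


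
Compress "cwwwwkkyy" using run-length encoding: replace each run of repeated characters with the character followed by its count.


Input: 'cwwwwkkyy'
Operation: identify consecutive runs
Runs: 'c' -> c1, 'wwww' -> w4, 'kk' -> k2, 'yy' -> y2
Encoded: c1w4k2y2


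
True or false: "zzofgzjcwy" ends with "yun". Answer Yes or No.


Input string: 'zzofgzjcwy'
Suffix to check: 'yun'
Last 3 characters of input: 'cwy'
Match: False
Result: No


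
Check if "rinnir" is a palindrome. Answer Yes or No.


Input string: 'rinnir'
Reversed: 'rinnir'
Compare pairs: s[0]='r' vs s[5]='r' (match), s[1]='i' vs s[4]='i' (match), s[2]='n' vs s[3]='n' (match)
Palindrome: Yes


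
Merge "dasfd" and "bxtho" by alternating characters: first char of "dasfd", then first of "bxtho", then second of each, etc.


String 1: 'dasfd'
String 2: 'bxtho'
Operation: alternate characters
Pairs: 'd'+'b', 'a'+'x', 's'+'t', 'f'+'h', 'd'+'o'
Result: dbaxstfhdo


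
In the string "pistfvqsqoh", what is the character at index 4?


Input string: 'pistfvqsqoh'
Operation: get character at index 4
Index mapping: s[0]='p', s[1]='i', s[2]='s', s[3]='t', s[4]='f'
Result: 'f'


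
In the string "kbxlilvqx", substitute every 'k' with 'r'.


Input string: 'kbxlilvqx'
Operation: replace 'k' with 'r'
Positions of 'k': 0
After replacement: rbxlilvqx


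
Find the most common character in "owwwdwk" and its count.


Input: 'owwwdwk'
Operation: tally each character
Counts: 'd':1, 'k':1, 'o':1, 'w':4
Maximum: 'w' appears 4 times


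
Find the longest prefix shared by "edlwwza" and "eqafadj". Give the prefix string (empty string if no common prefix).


String 1: 'edlwwza'
String 2: 'eqafadj'
Compare position by position:
pos 0: 'e' vs 'e' match
pos 1: 'd' vs 'q' differ -> stop
Longest common prefix: "e" (length 1)


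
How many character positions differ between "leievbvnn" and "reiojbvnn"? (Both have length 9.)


String 1: 'leievbvnn'
String 2: 'reiojbvnn'
Compare each position: pos 0: 'l'!='r', pos 1: 'e'=='e', pos 2: 'i'=='i', pos 3: 'e'!='o', pos 4: 'v'!='j', pos 5: 'b'=='b', pos 6: 'v'=='v', pos 7: 'n'=='n', pos 8: 'n'=='n'
Differing positions: 3
Hamming distance: 3


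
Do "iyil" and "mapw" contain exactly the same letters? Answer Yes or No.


String 1: 'iyil' -> sorted: 'iily'
String 2: 'mapw' -> sorted: 'ampw'
Compare sorted forms: 'iily' != 'ampw'
Anagram: No


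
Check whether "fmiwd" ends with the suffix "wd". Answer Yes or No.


Input string: 'fmiwd'
Suffix to check: 'wd'
Last 2 characters of input: 'wd'
Match: True
Result: Yes


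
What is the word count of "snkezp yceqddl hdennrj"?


Input string: 'snkezp yceqddl hdennrj'
Operation: split by spaces
Words found: 'snkezp', 'yceqddl', 'hdennrj'
Word count: 3


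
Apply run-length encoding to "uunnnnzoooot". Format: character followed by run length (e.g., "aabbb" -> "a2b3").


Input: 'uunnnnzoooot'
Operation: identify consecutive runs
Runs: 'uu' -> u2, 'nnnn' -> n4, 'z' -> z1, 'oooo' -> o4, 't' -> t1
Encoded: u2n4z1o4t1


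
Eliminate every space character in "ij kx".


Input string: 'ij kx'
Operation: remove all spaces
Words: 'ij', 'kx'
Join without spaces: ijkx


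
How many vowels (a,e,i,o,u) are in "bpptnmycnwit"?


Input string: 'bpptnmycnwit'
Operation: count vowels (a, e, i, o, u)
Scan: s[0]='b', s[1]='p', s[2]='p', s[3]='t', s[4]='n', s[5]='m', s[6]='y', s[7]='c', s[8]='n', s[9]='w', s[10]='i' (vowel), s[11]='t'
Vowels found: 1
Result: 1


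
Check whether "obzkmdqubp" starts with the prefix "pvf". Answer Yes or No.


Input string: 'obzkmdqubp'
Prefix to check: 'pvf'
First 3 characters of input: 'obz'
Match: False
Result: No


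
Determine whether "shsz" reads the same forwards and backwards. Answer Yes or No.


Input string: 'shsz'
Reversed: 'zshs'
Compare pairs: s[0]='s' vs s[3]='z' (mismatch), s[1]='h' vs s[2]='s' (mismatch)
Palindrome: No


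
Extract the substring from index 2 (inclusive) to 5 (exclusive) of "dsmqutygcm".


Input string: 'dsmqutygcm'
Operation: slice [2:5]
Extract characters: s[2]='m', s[3]='q', s[4]='u'
Result: mqu


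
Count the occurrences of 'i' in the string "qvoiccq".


Input string: 'qvoiccq'
Target character: 'i'
Scan each position: s[3]='i'
Matches found at indices: 3
Total: 1


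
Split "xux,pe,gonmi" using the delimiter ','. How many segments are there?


Input string: 'xux,pe,gonmi'
Delimiter: ','
Split result: 'xux', 'pe', 'gonmi'
Number of parts: 3


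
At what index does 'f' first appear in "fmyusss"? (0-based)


Input string: 'fmyusss'
Target: 'f'
Scanning left to right: s[0]='f'
First match at index: 0


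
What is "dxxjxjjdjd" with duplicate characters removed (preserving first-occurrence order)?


Input: 'dxxjxjjdjd'
Operation: keep first occurrence of each character
Scan: s[0]='d' new -> keep; s[1]='x' new -> keep; s[2]='x' seen -> skip; s[3]='j' new -> keep; s[4]='x' seen -> skip; s[5]='j' seen -> skip; s[6]='j' seen -> skip; s[7]='d' seen -> skip; s[8]='j' seen -> skip; s[9]='d' seen -> skip
Result: dxj


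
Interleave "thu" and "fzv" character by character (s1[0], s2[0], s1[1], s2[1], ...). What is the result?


String 1: 'thu'
String 2: 'fzv'
Operation: alternate characters
Pairs: 't'+'f', 'h'+'z', 'u'+'v'
Result: tfhzuv


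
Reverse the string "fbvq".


Input string: 'fbvq'
Operation: reverse character order
Original order: 'f' -> 'b' -> 'v' -> 'q'
Reversed order: 'q' -> 'v' -> 'b' -> 'f'
Result: qvbf


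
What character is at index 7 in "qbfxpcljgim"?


Input string: 'qbfxpcljgim'
Operation: get character at index 7
Index mapping: s[0]='q', s[1]='b', s[2]='f', s[3]='x', s[4]='p', s[5]='c', s[6]='l', s[7]='j'
Result: 'j'


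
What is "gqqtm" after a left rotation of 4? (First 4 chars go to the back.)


Input: 'gqqtm', shift = 4
Operation: split at index 4 and swap parts
Front part s[0:4] = 'gqqt'
Back part s[4:] = 'm'
Rotated = back + front = 'm' + 'gqqt'
Result: mgqqt


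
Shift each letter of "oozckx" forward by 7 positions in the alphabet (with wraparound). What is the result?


Input: 'oozckx', shift = 7
Operation: for each letter, (position + 7) mod 26
Mapping: 'o'(14+7=21)->'v', 'o'(14+7=21)->'v', 'z'(25+7=32, 32 mod 26=6)->'g', 'c'(2+7=9)->'j', 'k'(10+7=17)->'r', 'x'(23+7=30, 30 mod 26=4)->'e'
Result: vvgjre


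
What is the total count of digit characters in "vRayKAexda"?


Input string: 'vRayKAexda'
Operation: count digit characters (0-9)
Scan: 'v', 'R', 'a', 'y', 'K', 'A', 'e', 'x', 'd', 'a'
Digits found: 0
Result: 0


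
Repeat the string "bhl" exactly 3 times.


Input string: 'bhl'
Operation: repeat 3 times
Concatenation: 'bhl' + 'bhl' + 'bhl'
Result: bhlbhlbhl


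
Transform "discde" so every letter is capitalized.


Input string: 'discde'
Operation: convert each letter to uppercase
Mapping: 'd'->'D', 'i'->'I', 's'->'S', 'c'->'C', 'd'->'D', 'e'->'E'
Result: DISCDE


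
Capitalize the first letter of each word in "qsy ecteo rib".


Input string: 'qsy ecteo rib'
Operation: capitalize first letter of each word
Word transformations: 'qsy'->'Qsy', 'ecteo'->'Ecteo', 'rib'->'Rib'
Result: Qsy Ecteo Rib


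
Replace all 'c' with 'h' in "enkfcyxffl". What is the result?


Input string: 'enkfcyxffl'
Operation: replace 'c' with 'h'
Positions of 'c': 4
After replacement: enkfhyxffl


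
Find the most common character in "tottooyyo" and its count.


Input: 'tottooyyo'
Operation: tally each character
Counts: 'o':4, 't':3, 'y':2
Maximum: 'o' appears 4 times


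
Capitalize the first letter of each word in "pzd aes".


Input string: 'pzd aes'
Operation: capitalize first letter of each word
Word transformations: 'pzd'->'Pzd', 'aes'->'Aes'
Result: Pzd Aes


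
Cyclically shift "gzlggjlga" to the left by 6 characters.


Input: 'gzlggjlga', shift = 6
Operation: split at index 6 and swap parts
Front part s[0:6] = 'gzlggj'
Back part s[6:] = 'lga'
Rotated = back + front = 'lga' + 'gzlggj'
Result: lgagzlggj


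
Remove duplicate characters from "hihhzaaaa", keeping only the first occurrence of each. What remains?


Input: 'hihhzaaaa'
Operation: keep first occurrence of each character
Scan: s[0]='h' new -> keep; s[1]='i' new -> keep; s[2]='h' seen -> skip; s[3]='h' seen -> skip; s[4]='z' new -> keep; s[5]='a' new -> keep; s[6]='a' seen -> skip; s[7]='a' seen -> skip; s[8]='a' seen -> skip
Result: hiza


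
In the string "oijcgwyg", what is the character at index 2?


Input string: 'oijcgwyg'
Operation: get character at index 2
Index mapping: s[0]='o', s[1]='i', s[2]='j'
Result: 'j'


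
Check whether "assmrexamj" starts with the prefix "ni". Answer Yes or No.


Input string: 'assmrexamj'
Prefix to check: 'ni'
First 2 characters of input: 'as'
Match: False
Result: No


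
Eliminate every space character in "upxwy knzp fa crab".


Input string: 'upxwy knzp fa crab'
Operation: remove all spaces
Words: 'upxwy', 'knzp', 'fa', 'crab'
Join without spaces: upxwyknzpfacrab


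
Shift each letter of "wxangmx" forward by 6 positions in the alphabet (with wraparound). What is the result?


Input: 'wxangmx', shift = 6
Operation: for each letter, (position + 6) mod 26
Mapping: 'w'(22+6=28, 28 mod 26=2)->'c', 'x'(23+6=29, 29 mod 26=3)->'d', 'a'(0+6=6)->'g', 'n'(13+6=19)->'t', 'g'(6+6=12)->'m', 'm'(12+6=18)->'s', 'x'(23+6=29, 29 mod 26=3)->'d'
Result: cdgtmsd


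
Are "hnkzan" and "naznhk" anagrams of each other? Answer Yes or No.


String 1: 'hnkzan' -> sorted: 'ahknnz'
String 2: 'naznhk' -> sorted: 'ahknnz'
Compare sorted forms: 'ahknnz' == 'ahknnz'
Anagram: Yes


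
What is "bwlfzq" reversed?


Input string: 'bwlfzq'
Operation: reverse character order
Original order: 'b' -> 'w' -> 'l' -> 'f' -> 'z' -> 'q'
Reversed order: 'q' -> 'z' -> 'f' -> 'l' -> 'w' -> 'b'
Result: qzflwb


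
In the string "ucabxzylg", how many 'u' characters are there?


Input string: 'ucabxzylg'
Target character: 'u'
Scan each position: s[0]='u'
Matches found at indices: 0
Total: 1


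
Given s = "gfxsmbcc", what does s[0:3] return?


Input string: 'gfxsmbcc'
Operation: slice [0:3]
Extract characters: s[0]='g', s[1]='f', s[2]='x'
Result: gfx


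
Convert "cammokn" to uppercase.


Input string: 'cammokn'
Operation: convert each letter to uppercase
Mapping: 'c'->'C', 'a'->'A', 'm'->'M', 'm'->'M', 'o'->'O', 'k'->'K', 'n'->'N'
Result: CAMMOKN


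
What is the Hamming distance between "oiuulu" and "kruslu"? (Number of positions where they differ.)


String 1: 'oiuulu'
String 2: 'kruslu'
Compare each position: pos 0: 'o'!='k', pos 1: 'i'!='r', pos 2: 'u'=='u', pos 3: 'u'!='s', pos 4: 'l'=='l', pos 5: 'u'=='u'
Differing positions: 3
Hamming distance: 3


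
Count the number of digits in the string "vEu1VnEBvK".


Input string: 'vEu1VnEBvK'
Operation: count digit characters (0-9)
Scan: 'v', 'E', 'u', '1'(digit), 'V', 'n', 'E', 'B', 'v', 'K'
Digits found: 1
Result: 1


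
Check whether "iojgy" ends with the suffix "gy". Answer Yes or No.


Input string: 'iojgy'
Suffix to check: 'gy'
Last 2 characters of input: 'gy'
Match: True
Result: Yes


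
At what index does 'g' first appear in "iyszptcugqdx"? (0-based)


Input string: 'iyszptcugqdx'
Target: 'g'
Scanning left to right: s[0]='i', s[1]='y', s[2]='s', s[3]='z', s[4]='p', s[5]='t', s[6]='c', s[7]='u', s[8]='g'
First match at index: 8


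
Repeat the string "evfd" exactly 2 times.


Input string: 'evfd'
Operation: repeat 2 times
Concatenation: 'evfd' + 'evfd'
Result: evfdevfd


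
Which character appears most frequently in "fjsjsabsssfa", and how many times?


Input: 'fjsjsabsssfa'
Operation: tally each character
Counts: 'a':2, 'b':1, 'f':2, 'j':2, 's':5
Maximum: 's' appears 5 times


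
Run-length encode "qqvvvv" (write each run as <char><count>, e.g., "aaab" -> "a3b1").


Input: 'qqvvvv'
Operation: identify consecutive runs
Runs: 'qq' -> q2, 'vvvv' -> v4
Encoded: q2v4


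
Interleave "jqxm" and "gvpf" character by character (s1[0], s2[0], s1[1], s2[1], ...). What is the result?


String 1: 'jqxm'
String 2: 'gvpf'
Operation: alternate characters
Pairs: 'j'+'g', 'q'+'v', 'x'+'p', 'm'+'f'
Result: jgqvxpmf


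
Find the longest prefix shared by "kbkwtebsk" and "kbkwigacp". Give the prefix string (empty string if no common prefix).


String 1: 'kbkwtebsk'
String 2: 'kbkwigacp'
Compare position by position:
pos 0: 'k' vs 'k' match
pos 1: 'b' vs 'b' match
pos 2: 'k' vs 'k' match
pos 3: 'w' vs 'w' match
pos 4: 't' vs 'i' differ -> stop
Longest common prefix: "kbkw" (length 4)


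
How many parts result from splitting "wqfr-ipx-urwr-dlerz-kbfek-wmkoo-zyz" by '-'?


Input string: 'wqfr-ipx-urwr-dlerz-kbfek-wmkoo-zyz'
Delimiter: '-'
Split result: 'wqfr', 'ipx', 'urwr', 'dlerz', 'kbfek', 'wmkoo', 'zyz'
Number of parts: 7


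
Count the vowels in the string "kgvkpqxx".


Input string: 'kgvkpqxx'
Operation: count vowels (a, e, i, o, u)
Scan: s[0]='k', s[1]='g', s[2]='v', s[3]='k', s[4]='p', s[5]='q', s[6]='x', s[7]='x'
Vowels found: 0
Result: 0


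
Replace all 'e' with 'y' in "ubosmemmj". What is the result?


Input string: 'ubosmemmj'
Operation: replace 'e' with 'y'
Positions of 'e': 5
After replacement: ubosmymmj


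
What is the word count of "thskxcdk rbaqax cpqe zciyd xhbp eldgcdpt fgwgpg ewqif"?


Input string: 'thskxcdk rbaqax cpqe zciyd xhbp eldgcdpt fgwgpg ewqif'
Operation: split by spaces
Words found: 'thskxcdk', 'rbaqax', 'cpqe', 'zciyd', 'xhbp', 'eldgcdpt', 'fgwgpg', 'ewqif'
Word count: 8


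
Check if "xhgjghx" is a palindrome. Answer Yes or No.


Input string: 'xhgjghx'
Reversed: 'xhgjghx'
Compare pairs: s[0]='x' vs s[6]='x' (match), s[1]='h' vs s[5]='h' (match), s[2]='g' vs s[4]='g' (match)
Palindrome: Yes


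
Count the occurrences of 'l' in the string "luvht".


Input string: 'luvht'
Target character: 'l'
Scan each position: s[0]='l'
Matches found at indices: 0
Total: 1


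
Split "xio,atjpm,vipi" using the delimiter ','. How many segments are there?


Input string: 'xio,atjpm,vipi'
Delimiter: ','
Split result: 'xio', 'atjpm', 'vipi'
Number of parts: 3


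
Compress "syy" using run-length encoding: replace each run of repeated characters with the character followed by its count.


Input: 'syy'
Operation: identify consecutive runs
Runs: 's' -> s1, 'yy' -> y2
Encoded: s1y2


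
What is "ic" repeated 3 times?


Input string: 'ic'
Operation: repeat 3 times
Concatenation: 'ic' + 'ic' + 'ic'
Result: icicic


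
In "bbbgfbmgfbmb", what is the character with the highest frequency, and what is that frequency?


Input: 'bbbgfbmgfbmb'
Operation: tally each character
Counts: 'b':6, 'f':2, 'g':2, 'm':2
Maximum: 'b' appears 6 times


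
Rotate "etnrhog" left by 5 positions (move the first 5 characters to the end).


Input: 'etnrhog', shift = 5
Operation: split at index 5 and swap parts
Front part s[0:5] = 'etnrh'
Back part s[5:] = 'og'
Rotated = back + front = 'og' + 'etnrh'
Result: ogetnrh


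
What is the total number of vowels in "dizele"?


Input string: 'dizele'
Operation: count vowels (a, e, i, o, u)
Scan: s[0]='d', s[1]='i' (vowel), s[2]='z', s[3]='e' (vowel), s[4]='l', s[5]='e' (vowel)
Vowels found: 3
Result: 3


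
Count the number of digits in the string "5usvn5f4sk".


Input string: '5usvn5f4sk'
Operation: count digit characters (0-9)
Scan: '5'(digit), 'u', 's', 'v', 'n', '5'(digit), 'f', '4'(digit), 's', 'k'
Digits found: 3
Result: 3


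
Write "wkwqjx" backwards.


Input string: 'wkwqjx'
Operation: reverse character order
Original order: 'w' -> 'k' -> 'w' -> 'q' -> 'j' -> 'x'
Reversed order: 'x' -> 'j' -> 'q' -> 'w' -> 'k' -> 'w'
Result: xjqwkw


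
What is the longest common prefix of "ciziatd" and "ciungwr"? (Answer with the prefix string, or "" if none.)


String 1: 'ciziatd'
String 2: 'ciungwr'
Compare position by position:
pos 0: 'c' vs 'c' match
pos 1: 'i' vs 'i' match
pos 2: 'z' vs 'u' differ -> stop
Longest common prefix: "ci" (length 2)


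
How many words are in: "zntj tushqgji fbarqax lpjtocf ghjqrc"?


Input string: 'zntj tushqgji fbarqax lpjtocf ghjqrc'
Operation: split by spaces
Words found: 'zntj', 'tushqgji', 'fbarqax', 'lpjtocf', 'ghjqrc'
Word count: 5


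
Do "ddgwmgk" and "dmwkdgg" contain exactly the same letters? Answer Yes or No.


String 1: 'ddgwmgk' -> sorted: 'ddggkmw'
String 2: 'dmwkdgg' -> sorted: 'ddggkmw'
Compare sorted forms: 'ddggkmw' == 'ddggkmw'
Anagram: Yes


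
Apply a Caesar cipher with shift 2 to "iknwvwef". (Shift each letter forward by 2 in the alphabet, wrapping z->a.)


Input: 'iknwvwef', shift = 2
Operation: for each letter, (position + 2) mod 26
Mapping: 'i'(8+2=10)->'k', 'k'(10+2=12)->'m', 'n'(13+2=15)->'p', 'w'(22+2=24)->'y', 'v'(21+2=23)->'x', 'w'(22+2=24)->'y', 'e'(4+2=6)->'g', 'f'(5+2=7)->'h'
Result: kmpyxygh


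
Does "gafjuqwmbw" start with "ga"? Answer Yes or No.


Input string: 'gafjuqwmbw'
Prefix to check: 'ga'
First 2 characters of input: 'ga'
Match: True
Result: Yes


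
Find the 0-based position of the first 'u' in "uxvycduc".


Input string: 'uxvycduc'
Target: 'u'
Scanning left to right: s[0]='u'
First match at index: 0


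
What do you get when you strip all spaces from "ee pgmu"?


Input string: 'ee pgmu'
Operation: remove all spaces
Words: 'ee', 'pgmu'
Join without spaces: eepgmu


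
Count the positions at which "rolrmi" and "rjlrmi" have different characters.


String 1: 'rolrmi'
String 2: 'rjlrmi'
Compare each position: pos 0: 'r'=='r', pos 1: 'o'!='j', pos 2: 'l'=='l', pos 3: 'r'=='r', pos 4: 'm'=='m', pos 5: 'i'=='i'
Differing positions: 1
Hamming distance: 1


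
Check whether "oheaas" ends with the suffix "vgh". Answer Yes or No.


Input string: 'oheaas'
Suffix to check: 'vgh'
Last 3 characters of input: 'aas'
Match: False
Result: No


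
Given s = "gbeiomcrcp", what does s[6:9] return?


Input string: 'gbeiomcrcp'
Operation: slice [6:9]
Extract characters: s[6]='c', s[7]='r', s[8]='c'
Result: crc


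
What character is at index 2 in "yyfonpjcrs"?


Input string: 'yyfonpjcrs'
Operation: get character at index 2
Index mapping: s[0]='y', s[1]='y', s[2]='f'
Result: 'f'


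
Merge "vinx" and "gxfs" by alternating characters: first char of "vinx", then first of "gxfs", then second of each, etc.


String 1: 'vinx'
String 2: 'gxfs'
Operation: alternate characters
Pairs: 'v'+'g', 'i'+'x', 'n'+'f', 'x'+'s'
Result: vgixnfxs


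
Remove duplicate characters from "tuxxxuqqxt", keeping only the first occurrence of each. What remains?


Input: 'tuxxxuqqxt'
Operation: keep first occurrence of each character
Scan: s[0]='t' new -> keep; s[1]='u' new -> keep; s[2]='x' new -> keep; s[3]='x' seen -> skip; s[4]='x' seen -> skip; s[5]='u' seen -> skip; s[6]='q' new -> keep; s[7]='q' seen -> skip; s[8]='x' seen -> skip; s[9]='t' seen -> skip
Result: tuxq


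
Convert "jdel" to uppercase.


Input string: 'jdel'
Operation: convert each letter to uppercase
Mapping: 'j'->'J', 'd'->'D', 'e'->'E', 'l'->'L'
Result: JDEL


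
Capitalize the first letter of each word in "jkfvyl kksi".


Input string: 'jkfvyl kksi'
Operation: capitalize first letter of each word
Word transformations: 'jkfvyl'->'Jkfvyl', 'kksi'->'Kksi'
Result: Jkfvyl Kksi


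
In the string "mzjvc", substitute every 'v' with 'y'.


Input string: 'mzjvc'
Operation: replace 'v' with 'y'
Positions of 'v': 3
After replacement: mzjyc


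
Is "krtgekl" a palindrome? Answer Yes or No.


Input string: 'krtgekl'
Reversed: 'lkegtrk'
Compare pairs: s[0]='k' vs s[6]='l' (mismatch), s[1]='r' vs s[5]='k' (mismatch), s[2]='t' vs s[4]='e' (mismatch)
Palindrome: No


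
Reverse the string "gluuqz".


Input string: 'gluuqz'
Operation: reverse character order
Original order: 'g' -> 'l' -> 'u' -> 'u' -> 'q' -> 'z'
Reversed order: 'z' -> 'q' -> 'u' -> 'u' -> 'l' -> 'g'
Result: zquulg


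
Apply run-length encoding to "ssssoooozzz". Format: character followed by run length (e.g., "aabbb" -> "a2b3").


Input: 'ssssoooozzz'
Operation: identify consecutive runs
Runs: 'ssss' -> s4, 'oooo' -> o4, 'zzz' -> z3
Encoded: s4o4z3


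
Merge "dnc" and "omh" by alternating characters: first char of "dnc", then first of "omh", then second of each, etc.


String 1: 'dnc'
String 2: 'omh'
Operation: alternate characters
Pairs: 'd'+'o', 'n'+'m', 'c'+'h'
Result: donmch


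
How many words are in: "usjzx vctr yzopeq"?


Input string: 'usjzx vctr yzopeq'
Operation: split by spaces
Words found: 'usjzx', 'vctr', 'yzopeq'
Word count: 3


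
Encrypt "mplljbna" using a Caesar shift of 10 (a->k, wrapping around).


Input: 'mplljbna', shift = 10
Operation: for each letter, (position + 10) mod 26
Mapping: 'm'(12+10=22)->'w', 'p'(15+10=25)->'z', 'l'(11+10=21)->'v', 'l'(11+10=21)->'v', 'j'(9+10=19)->'t', 'b'(1+10=11)->'l', 'n'(13+10=23)->'x', 'a'(0+10=10)->'k'
Result: wzvvtlxk


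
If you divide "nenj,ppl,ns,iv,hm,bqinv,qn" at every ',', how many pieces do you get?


Input string: 'nenj,ppl,ns,iv,hm,bqinv,qn'
Delimiter: ','
Split result: 'nenj', 'ppl', 'ns', 'iv', 'hm', 'bqinv', 'qn'
Number of parts: 7


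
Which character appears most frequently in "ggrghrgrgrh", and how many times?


Input: 'ggrghrgrgrh'
Operation: tally each character
Counts: 'g':5, 'h':2, 'r':4
Maximum: 'g' appears 5 times


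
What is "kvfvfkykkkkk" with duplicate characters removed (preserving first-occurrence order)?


Input: 'kvfvfkykkkkk'
Operation: keep first occurrence of each character
Scan: s[0]='k' new -> keep; s[1]='v' new -> keep; s[2]='f' new -> keep; s[3]='v' seen -> skip; s[4]='f' seen -> skip; s[5]='k' seen -> skip; s[6]='y' new -> keep; s[7]='k' seen -> skip; s[8]='k' seen -> skip; s[9]='k' seen -> skip; s[10]='k' seen -> skip; s[11]='k' seen -> skip
Result: kvfy


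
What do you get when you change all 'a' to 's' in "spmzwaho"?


Input string: 'spmzwaho'
Operation: replace 'a' with 's'
Positions of 'a': 5
After replacement: spmzwsho


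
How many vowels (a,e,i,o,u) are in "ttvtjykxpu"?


Input string: 'ttvtjykxpu'
Operation: count vowels (a, e, i, o, u)
Scan: s[0]='t', s[1]='t', s[2]='v', s[3]='t', s[4]='j', s[5]='y', s[6]='k', s[7]='x', s[8]='p', s[9]='u' (vowel)
Vowels found: 1
Result: 1


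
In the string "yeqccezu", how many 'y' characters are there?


Input string: 'yeqccezu'
Target character: 'y'
Scan each position: s[0]='y'
Matches found at indices: 0
Total: 1


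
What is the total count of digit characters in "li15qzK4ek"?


Input string: 'li15qzK4ek'
Operation: count digit characters (0-9)
Scan: 'l', 'i', '1'(digit), '5'(digit), 'q', 'z', 'K', '4'(digit), 'e', 'k'
Digits found: 3
Result: 3


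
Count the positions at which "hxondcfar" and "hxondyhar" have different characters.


String 1: 'hxondcfar'
String 2: 'hxondyhar'
Compare each position: pos 0: 'h'=='h', pos 1: 'x'=='x', pos 2: 'o'=='o', pos 3: 'n'=='n', pos 4: 'd'=='d', pos 5: 'c'!='y', pos 6: 'f'!='h', pos 7: 'a'=='a', pos 8: 'r'=='r'
Differing positions: 2
Hamming distance: 2


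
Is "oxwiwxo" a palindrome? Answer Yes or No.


Input string: 'oxwiwxo'
Reversed: 'oxwiwxo'
Compare pairs: s[0]='o' vs s[6]='o' (match), s[1]='x' vs s[5]='x' (match), s[2]='w' vs s[4]='w' (match)
Palindrome: Yes


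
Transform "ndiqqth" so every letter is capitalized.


Input string: 'ndiqqth'
Operation: convert each letter to uppercase
Mapping: 'n'->'N', 'd'->'D', 'i'->'I', 'q'->'Q', 'q'->'Q', 't'->'T', 'h'->'H'
Result: NDIQQTH


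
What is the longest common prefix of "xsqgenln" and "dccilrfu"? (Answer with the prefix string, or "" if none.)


String 1: 'xsqgenln'
String 2: 'dccilrfu'
Compare position by position:
pos 0: 'x' vs 'd' differ -> stop
Longest common prefix: "" (length 0)


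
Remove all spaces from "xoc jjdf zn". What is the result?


Input string: 'xoc jjdf zn'
Operation: remove all spaces
Words: 'xoc', 'jjdf', 'zn'
Join without spaces: xocjjdfzn


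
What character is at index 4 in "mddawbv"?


Input string: 'mddawbv'
Operation: get character at index 4
Index mapping: s[0]='m', s[1]='d', s[2]='d', s[3]='a', s[4]='w'
Result: 'w'


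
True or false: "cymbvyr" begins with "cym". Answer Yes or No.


Input string: 'cymbvyr'
Prefix to check: 'cym'
First 3 characters of input: 'cym'
Match: True
Result: Yes


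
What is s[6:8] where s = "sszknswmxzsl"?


Input string: 'sszknswmxzsl'
Operation: slice [6:8]
Extract characters: s[6]='w', s[7]='m'
Result: wm


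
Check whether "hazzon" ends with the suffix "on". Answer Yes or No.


Input string: 'hazzon'
Suffix to check: 'on'
Last 2 characters of input: 'on'
Match: True
Result: Yes


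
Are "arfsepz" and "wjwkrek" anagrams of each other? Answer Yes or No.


String 1: 'arfsepz' -> sorted: 'aefprsz'
String 2: 'wjwkrek' -> sorted: 'ejkkrww'
Compare sorted forms: 'aefprsz' != 'ejkkrww'
Anagram: No


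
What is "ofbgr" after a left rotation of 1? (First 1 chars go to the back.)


Input: 'ofbgr', shift = 1
Operation: split at index 1 and swap parts
Front part s[0:1] = 'o'
Back part s[1:] = 'fbgr'
Rotated = back + front = 'fbgr' + 'o'
Result: fbgro


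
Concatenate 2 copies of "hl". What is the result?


Input string: 'hl'
Operation: repeat 2 times
Concatenation: 'hl' + 'hl'
Result: hlhl


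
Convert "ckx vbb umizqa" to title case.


Input string: 'ckx vbb umizqa'
Operation: capitalize first letter of each word
Word transformations: 'ckx'->'Ckx', 'vbb'->'Vbb', 'umizqa'->'Umizqa'
Result: Ckx Vbb Umizqa


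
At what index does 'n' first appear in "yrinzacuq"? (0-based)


Input string: 'yrinzacuq'
Target: 'n'
Scanning left to right: s[0]='y', s[1]='r', s[2]='i', s[3]='n'
First match at index: 3


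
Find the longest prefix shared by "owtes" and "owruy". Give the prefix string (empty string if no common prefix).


String 1: 'owtes'
String 2: 'owruy'
Compare position by position:
pos 0: 'o' vs 'o' match
pos 1: 'w' vs 'w' match
pos 2: 't' vs 'r' differ -> stop
Longest common prefix: "ow" (length 2)


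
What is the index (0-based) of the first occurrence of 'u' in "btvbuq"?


Input string: 'btvbuq'
Target: 'u'
Scanning left to right: s[0]='b', s[1]='t', s[2]='v', s[3]='b', s[4]='u'
First match at index: 4


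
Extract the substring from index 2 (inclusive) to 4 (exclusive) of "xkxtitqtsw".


Input string: 'xkxtitqtsw'
Operation: slice [2:4]
Extract characters: s[2]='x', s[3]='t'
Result: xt


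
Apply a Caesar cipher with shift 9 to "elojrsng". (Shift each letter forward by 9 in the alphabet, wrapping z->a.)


Input: 'elojrsng', shift = 9
Operation: for each letter, (position + 9) mod 26
Mapping: 'e'(4+9=13)->'n', 'l'(11+9=20)->'u', 'o'(14+9=23)->'x', 'j'(9+9=18)->'s', 'r'(17+9=26, 26 mod 26=0)->'a', 's'(18+9=27, 27 mod 26=1)->'b', 'n'(13+9=22)->'w', 'g'(6+9=15)->'p'
Result: nuxsabwp


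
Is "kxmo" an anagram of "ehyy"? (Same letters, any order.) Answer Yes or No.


String 1: 'ehyy' -> sorted: 'ehyy'
String 2: 'kxmo' -> sorted: 'kmox'
Compare sorted forms: 'ehyy' != 'kmox'
Anagram: No


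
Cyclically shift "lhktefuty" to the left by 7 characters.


Input: 'lhktefuty', shift = 7
Operation: split at index 7 and swap parts
Front part s[0:7] = 'lhktefu'
Back part s[7:] = 'ty'
Rotated = back + front = 'ty' + 'lhktefu'
Result: tylhktefu


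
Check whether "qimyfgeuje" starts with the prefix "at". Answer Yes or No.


Input string: 'qimyfgeuje'
Prefix to check: 'at'
First 2 characters of input: 'qi'
Match: False
Result: No


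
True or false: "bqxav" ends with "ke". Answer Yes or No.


Input string: 'bqxav'
Suffix to check: 'ke'
Last 2 characters of input: 'av'
Match: False
Result: No


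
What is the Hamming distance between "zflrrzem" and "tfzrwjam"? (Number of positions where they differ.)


String 1: 'zflrrzem'
String 2: 'tfzrwjam'
Compare each position: pos 0: 'z'!='t', pos 1: 'f'=='f', pos 2: 'l'!='z', pos 3: 'r'=='r', pos 4: 'r'!='w', pos 5: 'z'!='j', pos 6: 'e'!='a', pos 7: 'm'=='m'
Differing positions: 5
Hamming distance: 5
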